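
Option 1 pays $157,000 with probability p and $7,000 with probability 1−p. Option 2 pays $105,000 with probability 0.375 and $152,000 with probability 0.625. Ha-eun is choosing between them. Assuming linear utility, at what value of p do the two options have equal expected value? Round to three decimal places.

p = 0.849

EV(Option 2) = 0.375 × 105000 + 0.625 × 152000 = 39375 + 95000 = 134375
p·157000 + (1−p)·7000 = 134375
150000p + 7000 = 134375
p = (134375 − 7000) / 150000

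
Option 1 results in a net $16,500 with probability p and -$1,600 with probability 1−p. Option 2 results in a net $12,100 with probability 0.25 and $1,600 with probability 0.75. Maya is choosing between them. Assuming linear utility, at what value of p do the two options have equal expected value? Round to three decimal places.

EV(Option 2) = 0.25 × 12100 + 0.75 × 1600 = 3025 + 1200 = 4225
p·16500 + (1−p)·(-1600) = 4225
18100p − 1600 = 4225
p = (4225 + 1600) / 18100

p = 0.322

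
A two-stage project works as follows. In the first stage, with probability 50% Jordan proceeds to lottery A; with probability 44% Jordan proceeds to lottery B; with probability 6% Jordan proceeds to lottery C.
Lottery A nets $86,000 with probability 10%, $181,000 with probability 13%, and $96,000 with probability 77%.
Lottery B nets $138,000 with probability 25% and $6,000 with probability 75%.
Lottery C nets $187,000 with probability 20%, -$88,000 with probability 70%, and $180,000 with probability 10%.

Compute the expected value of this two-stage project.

EV(A) = 0.1 × 86000 + 0.13 × 181000 + 0.77 × 96000 = 8600 + 23530 + 73920 = 106050
EV(B) = 0.25 × 138000 + 0.75 × 6000 = 34500 + 4500 = 39000
EV(C) = 0.2 × 187000 + 0.7 × (-88000) + 0.1 × 180000 = 37400 − 61600 + 18000 = -6200
Overall = 0.5 × 106050 + 0.44 × 39000 + 0.06 × (-6200) = 53025 + 17160 − 372 = 69813

$69,813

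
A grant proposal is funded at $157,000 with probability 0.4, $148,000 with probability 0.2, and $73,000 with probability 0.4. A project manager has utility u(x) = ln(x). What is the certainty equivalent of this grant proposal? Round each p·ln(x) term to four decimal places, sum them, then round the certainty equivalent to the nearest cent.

E[u] = 0.4·ln(157000) + 0.2·ln(148000) + 0.4·ln(73000) = 4.7856 + 2.3810 + 4.4793 = 11.6459
CE = e^11.6459 ≈ 114222.09

$114,222.09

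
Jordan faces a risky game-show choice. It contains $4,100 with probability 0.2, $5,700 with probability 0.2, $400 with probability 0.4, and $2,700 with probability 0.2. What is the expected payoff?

$2,660

EV = 0.2 × 4100 + 0.2 × 5700 + 0.4 × 400 + 0.2 × 2700 = 820 + 1140 + 160 + 540 = 2660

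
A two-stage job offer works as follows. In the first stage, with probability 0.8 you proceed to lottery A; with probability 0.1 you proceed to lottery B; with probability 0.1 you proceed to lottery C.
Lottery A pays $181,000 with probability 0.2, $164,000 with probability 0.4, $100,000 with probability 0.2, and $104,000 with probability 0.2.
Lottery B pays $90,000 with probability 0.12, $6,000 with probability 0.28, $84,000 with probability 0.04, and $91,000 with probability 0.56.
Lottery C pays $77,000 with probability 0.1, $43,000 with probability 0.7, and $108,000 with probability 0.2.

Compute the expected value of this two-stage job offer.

EV(A) = 0.2 × 181000 + 0.4 × 164000 + 0.2 × 100000 + 0.2 × 104000 = 36200 + 65600 + 20000 + 20800 = 142600
EV(B) = 0.12 × 90000 + 0.28 × 6000 + 0.04 × 84000 + 0.56 × 91000 = 10800 + 1680 + 3360 + 50960 = 66800
EV(C) = 0.1 × 77000 + 0.7 × 43000 + 0.2 × 108000 = 7700 + 30100 + 21600 = 59400
Overall = 0.8 × 142600 + 0.1 × 66800 + 0.1 × 59400 = 114080 + 6680 + 5940 = 126700

$126,700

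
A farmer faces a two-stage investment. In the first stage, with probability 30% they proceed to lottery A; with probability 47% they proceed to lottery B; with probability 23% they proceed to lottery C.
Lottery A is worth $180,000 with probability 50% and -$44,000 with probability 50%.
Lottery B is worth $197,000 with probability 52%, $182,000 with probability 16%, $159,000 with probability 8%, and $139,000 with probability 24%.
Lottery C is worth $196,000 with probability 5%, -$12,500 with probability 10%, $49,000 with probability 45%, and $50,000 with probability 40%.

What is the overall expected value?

EV(A) = 0.5 × 180000 + 0.5 × (-44000) = 90000 − 22000 = 68000
EV(B) = 0.52 × 197000 + 0.16 × 182000 + 0.08 × 159000 + 0.24 × 139000 = 102440 + 29120 + 12720 + 33360 = 177640
EV(C) = 0.05 × 196000 + 0.1 × (-12500) + 0.45 × 49000 + 0.4 × 50000 = 9800 − 1250 + 22050 + 20000 = 50600
Overall = 0.3 × 68000 + 0.47 × 177640 + 0.23 × 50600 = 20400 + 83490.8 + 11638 = 115528.8

$115,528.80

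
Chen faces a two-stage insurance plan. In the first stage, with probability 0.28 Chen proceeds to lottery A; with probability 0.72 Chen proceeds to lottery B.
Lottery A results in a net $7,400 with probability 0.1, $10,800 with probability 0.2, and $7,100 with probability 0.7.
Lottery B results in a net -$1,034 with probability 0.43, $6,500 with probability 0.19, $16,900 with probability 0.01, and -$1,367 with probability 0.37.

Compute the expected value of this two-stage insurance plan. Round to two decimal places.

EV(A) = 0.1 × 7400 + 0.2 × 10800 + 0.7 × 7100 = 740 + 2160 + 4970 = 7870
EV(B) = 0.43 × (-1034) + 0.19 × 6500 + 0.01 × 16900 + 0.37 × (-1367) = -444.62 + 1235 + 169 − 505.79 = 453.59
Overall = 0.28 × 7870 + 0.72 × 453.59 = 2203.6 + 326.5848 = 2530.1848

$2,530.18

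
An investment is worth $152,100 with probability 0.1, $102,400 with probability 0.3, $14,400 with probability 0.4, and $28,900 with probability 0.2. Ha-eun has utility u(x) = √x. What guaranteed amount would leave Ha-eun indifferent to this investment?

$47,089

E[u] = 0.1·√152100 + 0.3·√102400 + 0.4·√14400 + 0.2·√28900 = 0.1·390 + 0.3·320 + 0.4·120 + 0.2·170 = 217
CE = (217)² = 47089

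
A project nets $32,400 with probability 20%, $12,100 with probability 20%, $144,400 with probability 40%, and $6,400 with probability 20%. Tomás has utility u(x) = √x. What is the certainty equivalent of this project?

$51,076

E[u] = 0.2·√32400 + 0.2·√12100 + 0.4·√144400 + 0.2·√6400 = 0.2·180 + 0.2·110 + 0.4·380 + 0.2·80 = 226
CE = (226)² = 51076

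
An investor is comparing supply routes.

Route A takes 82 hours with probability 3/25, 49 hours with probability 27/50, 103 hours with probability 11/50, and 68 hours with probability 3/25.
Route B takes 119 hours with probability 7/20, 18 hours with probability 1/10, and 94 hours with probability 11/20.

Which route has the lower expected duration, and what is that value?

Route A (67.12 hours)

Route A = 3/25 × 82 + 27/50 × 49 + 11/50 × 103 + 3/25 × 68 = 9.84 + 26.46 + 22.66 + 8.16 = 67.12
Route B = 7/20 × 119 + 1/10 × 18 + 11/20 × 94 = 41.65 + 1.8 + 51.7 = 95.15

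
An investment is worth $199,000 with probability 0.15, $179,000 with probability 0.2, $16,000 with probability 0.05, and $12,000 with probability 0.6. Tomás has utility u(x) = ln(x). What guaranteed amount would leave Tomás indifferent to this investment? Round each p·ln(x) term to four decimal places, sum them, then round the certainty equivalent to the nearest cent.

E[u] = 0.15·ln(199000) + 0.2·ln(179000) + 0.05·ln(16000) + 0.6·ln(12000) = 1.8302 + 2.4190 + 0.4840 + 5.6356 = 10.3688
CE = e^10.3688 ≈ 31850.23

$31,850.23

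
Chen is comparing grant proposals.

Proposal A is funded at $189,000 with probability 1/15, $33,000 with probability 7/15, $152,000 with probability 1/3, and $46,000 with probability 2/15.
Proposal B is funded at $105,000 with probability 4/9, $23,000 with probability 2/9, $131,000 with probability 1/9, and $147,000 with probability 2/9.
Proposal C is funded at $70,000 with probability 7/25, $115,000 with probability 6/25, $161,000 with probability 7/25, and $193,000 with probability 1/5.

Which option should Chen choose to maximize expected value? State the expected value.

Proposal C ($130,880)

Proposal A = 1/15 × 189000 + 7/15 × 33000 + 1/3 × 152000 + 2/15 × 46000 = 12600 + 15400 + 50666.6667 + 6133.3333 = 84800
Proposal B = 4/9 × 105000 + 2/9 × 23000 + 1/9 × 131000 + 2/9 × 147000 = 46666.6667 + 5111.1111 + 14555.5556 + 32666.6667 = 99000
Proposal C = 7/25 × 70000 + 6/25 × 115000 + 7/25 × 161000 + 1/5 × 193000 = 19600 + 27600 + 45080 + 38600 = 130880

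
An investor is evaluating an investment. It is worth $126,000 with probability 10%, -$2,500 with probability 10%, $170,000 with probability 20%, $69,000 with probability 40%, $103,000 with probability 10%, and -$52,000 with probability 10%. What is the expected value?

EV = 0.1 × 126000 + 0.1 × (-2500) + 0.2 × 170000 + 0.4 × 69000 + 0.1 × 103000 + 0.1 × (-52000) = 12600 − 250 + 34000 + 27600 + 10300 − 5200 = 79050

$79,050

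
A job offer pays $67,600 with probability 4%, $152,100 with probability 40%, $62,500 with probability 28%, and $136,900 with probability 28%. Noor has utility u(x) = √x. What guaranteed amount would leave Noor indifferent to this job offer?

$115,600

E[u] = 0.04·√67600 + 0.4·√152100 + 0.28·√62500 + 0.28·√136900 = 0.04·260 + 0.4·390 + 0.28·250 + 0.28·370 = 340
CE = (340)² = 115600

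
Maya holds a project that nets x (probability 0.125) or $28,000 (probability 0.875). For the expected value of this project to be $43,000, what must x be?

x = $148,000

0.125·x + 0.875·28000 = 43000
0.125·x = 43000 − 24500 = 18500
x = 18500 / 0.125 = 148000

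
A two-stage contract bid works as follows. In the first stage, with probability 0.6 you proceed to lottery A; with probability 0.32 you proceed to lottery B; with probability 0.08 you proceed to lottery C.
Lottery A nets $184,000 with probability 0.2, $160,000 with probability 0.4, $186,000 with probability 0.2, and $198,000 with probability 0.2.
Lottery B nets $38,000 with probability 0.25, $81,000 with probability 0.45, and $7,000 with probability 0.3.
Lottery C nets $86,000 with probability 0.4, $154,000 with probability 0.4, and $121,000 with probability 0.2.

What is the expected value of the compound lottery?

EV(A) = 0.2 × 184000 + 0.4 × 160000 + 0.2 × 186000 + 0.2 × 198000 = 36800 + 64000 + 37200 + 39600 = 177600
EV(B) = 0.25 × 38000 + 0.45 × 81000 + 0.3 × 7000 = 9500 + 36450 + 2100 = 48050
EV(C) = 0.4 × 86000 + 0.4 × 154000 + 0.2 × 121000 = 34400 + 61600 + 24200 = 120200
Overall = 0.6 × 177600 + 0.32 × 48050 + 0.08 × 120200 = 106560 + 15376 + 9616 = 131552

$131,552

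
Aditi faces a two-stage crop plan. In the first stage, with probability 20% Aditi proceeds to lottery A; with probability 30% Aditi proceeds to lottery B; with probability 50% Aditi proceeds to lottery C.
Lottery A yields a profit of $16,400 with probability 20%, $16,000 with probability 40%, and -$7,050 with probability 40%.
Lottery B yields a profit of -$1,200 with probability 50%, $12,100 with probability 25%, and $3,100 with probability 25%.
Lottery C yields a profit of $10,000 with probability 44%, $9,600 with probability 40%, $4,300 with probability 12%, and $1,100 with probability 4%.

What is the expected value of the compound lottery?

$6,732

EV(A) = 0.2 × 16400 + 0.4 × 16000 + 0.4 × (-7050) = 3280 + 6400 − 2820 = 6860
EV(B) = 0.5 × (-1200) + 0.25 × 12100 + 0.25 × 3100 = -600 + 3025 + 775 = 3200
EV(C) = 0.44 × 10000 + 0.4 × 9600 + 0.12 × 4300 + 0.04 × 1100 = 4400 + 3840 + 516 + 44 = 8800
Overall = 0.2 × 6860 + 0.3 × 3200 + 0.5 × 8800 = 1372 + 960 + 4400 = 6732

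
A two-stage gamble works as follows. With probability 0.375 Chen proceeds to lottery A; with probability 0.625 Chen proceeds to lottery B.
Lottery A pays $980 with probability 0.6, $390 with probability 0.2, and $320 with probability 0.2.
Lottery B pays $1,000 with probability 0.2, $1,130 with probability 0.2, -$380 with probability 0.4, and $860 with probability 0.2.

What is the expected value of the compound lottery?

EV(A) = 0.6 × 980 + 0.2 × 390 + 0.2 × 320 = 588 + 78 + 64 = 730
EV(B) = 0.2 × 1000 + 0.2 × 1130 + 0.4 × (-380) + 0.2 × 860 = 200 + 226 − 152 + 172 = 446
Overall = 0.375 × 730 + 0.625 × 446 = 273.75 + 278.75 = 552.5

$552.50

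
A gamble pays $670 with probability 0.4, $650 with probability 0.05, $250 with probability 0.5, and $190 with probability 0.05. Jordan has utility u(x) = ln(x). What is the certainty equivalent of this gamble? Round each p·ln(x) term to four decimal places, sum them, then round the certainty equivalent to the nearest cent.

E[u] = 0.4·ln(670) + 0.05·ln(650) + 0.5·ln(250) + 0.05·ln(190) = 2.6029 + 0.3238 + 2.7607 + 0.2624 = 5.9498
CE = e^5.9498 ≈ 383.68

$383.68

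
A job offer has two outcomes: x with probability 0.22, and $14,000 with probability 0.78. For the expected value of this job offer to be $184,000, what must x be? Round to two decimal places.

x = $786,727.27

0.22·x + 0.78·14000 = 184000
0.22·x = 184000 − 10920 = 173080
x = 173080 / 0.22 = 786727.2727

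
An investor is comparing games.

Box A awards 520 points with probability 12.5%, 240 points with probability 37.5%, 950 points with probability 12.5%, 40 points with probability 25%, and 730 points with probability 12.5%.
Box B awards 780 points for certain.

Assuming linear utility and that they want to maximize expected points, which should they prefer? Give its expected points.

Box B (780 points)

Box A = 0.125 × 520 + 0.375 × 240 + 0.125 × 950 + 0.25 × 40 + 0.125 × 730 = 65 + 90 + 118.75 + 10 + 91.25 = 375
Box B: 780 (certain)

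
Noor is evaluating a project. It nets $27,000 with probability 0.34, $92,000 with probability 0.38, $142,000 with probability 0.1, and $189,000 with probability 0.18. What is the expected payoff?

EV = 0.34 × 27000 + 0.38 × 92000 + 0.1 × 142000 + 0.18 × 189000 = 9180 + 34960 + 14200 + 34020 = 92360

$92,360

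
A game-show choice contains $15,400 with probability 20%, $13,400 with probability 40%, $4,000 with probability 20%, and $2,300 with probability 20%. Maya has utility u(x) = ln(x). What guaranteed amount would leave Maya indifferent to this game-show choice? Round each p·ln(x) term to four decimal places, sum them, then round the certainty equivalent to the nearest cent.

E[u] = 0.2·ln(15400) + 0.4·ln(13400) + 0.2·ln(4000) + 0.2·ln(2300) = 1.9284 + 3.8012 + 1.6588 + 1.5481 = 8.9365
CE = e^8.9365 ≈ 7604.53

$7,604.53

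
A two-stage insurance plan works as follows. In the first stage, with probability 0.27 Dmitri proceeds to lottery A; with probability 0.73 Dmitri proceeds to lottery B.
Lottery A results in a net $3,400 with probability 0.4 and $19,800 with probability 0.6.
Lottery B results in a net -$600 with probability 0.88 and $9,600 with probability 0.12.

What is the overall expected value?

EV(A) = 0.4 × 3400 + 0.6 × 19800 = 1360 + 11880 = 13240
EV(B) = 0.88 × (-600) + 0.12 × 9600 = -528 + 1152 = 624
Overall = 0.27 × 13240 + 0.73 × 624 = 3574.8 + 455.52 = 4030.32

$4,030.32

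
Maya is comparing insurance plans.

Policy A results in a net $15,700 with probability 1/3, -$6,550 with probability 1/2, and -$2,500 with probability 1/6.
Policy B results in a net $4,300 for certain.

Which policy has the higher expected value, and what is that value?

Policy A = 1/3 × 15700 + 1/2 × (-6550) + 1/6 × (-2500) = 5233.3333 − 3275 − 416.6667 = 1541.6667
Policy B: 4300 (certain)

Policy B ($4,300)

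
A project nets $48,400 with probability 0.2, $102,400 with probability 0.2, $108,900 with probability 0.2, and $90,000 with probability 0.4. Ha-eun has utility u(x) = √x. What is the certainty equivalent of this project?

E[u] = 0.2·√48400 + 0.2·√102400 + 0.2·√108900 + 0.4·√90000 = 0.2·220 + 0.2·320 + 0.2·330 + 0.4·300 = 294
CE = (294)² = 86436

$86,436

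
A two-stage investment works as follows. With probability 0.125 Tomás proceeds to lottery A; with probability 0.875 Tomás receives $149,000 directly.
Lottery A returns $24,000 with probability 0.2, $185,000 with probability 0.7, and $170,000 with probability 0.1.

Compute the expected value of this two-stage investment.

$149,287.50

EV(A) = 0.2 × 24000 + 0.7 × 185000 + 0.1 × 170000 = 4800 + 129500 + 17000 = 151300
Branch B: 149000 (certain)
Overall = 0.125 × 151300 + 0.875 × 149000 = 18912.5 + 130375 = 149287.5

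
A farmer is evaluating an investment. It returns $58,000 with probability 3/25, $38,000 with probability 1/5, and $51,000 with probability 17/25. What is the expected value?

EV = 3/25 × 58000 + 1/5 × 38000 + 17/25 × 51000 = 6960 + 7600 + 34680 = 49240

$49,240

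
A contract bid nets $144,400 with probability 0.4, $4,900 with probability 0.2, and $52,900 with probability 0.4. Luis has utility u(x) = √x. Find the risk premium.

E[u] = 0.4·√144400 + 0.2·√4900 + 0.4·√52900 = 0.4·380 + 0.2·70 + 0.4·230 = 258
CE = (258)² = 66564
Risk premium = EV − CE = 79900 − 66564 = 13336

$13,336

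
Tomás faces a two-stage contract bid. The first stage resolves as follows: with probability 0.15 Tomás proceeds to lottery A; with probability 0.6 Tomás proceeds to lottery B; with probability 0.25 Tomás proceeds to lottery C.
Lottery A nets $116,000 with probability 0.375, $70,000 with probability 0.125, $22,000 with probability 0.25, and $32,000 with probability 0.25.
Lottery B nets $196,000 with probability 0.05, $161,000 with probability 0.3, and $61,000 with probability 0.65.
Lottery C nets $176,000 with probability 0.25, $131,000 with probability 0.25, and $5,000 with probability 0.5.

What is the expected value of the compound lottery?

EV(A) = 0.375 × 116000 + 0.125 × 70000 + 0.25 × 22000 + 0.25 × 32000 = 43500 + 8750 + 5500 + 8000 = 65750
EV(B) = 0.05 × 196000 + 0.3 × 161000 + 0.65 × 61000 = 9800 + 48300 + 39650 = 97750
EV(C) = 0.25 × 176000 + 0.25 × 131000 + 0.5 × 5000 = 44000 + 32750 + 2500 = 79250
Overall = 0.15 × 65750 + 0.6 × 97750 + 0.25 × 79250 = 9862.5 + 58650 + 19812.5 = 88325

$88,325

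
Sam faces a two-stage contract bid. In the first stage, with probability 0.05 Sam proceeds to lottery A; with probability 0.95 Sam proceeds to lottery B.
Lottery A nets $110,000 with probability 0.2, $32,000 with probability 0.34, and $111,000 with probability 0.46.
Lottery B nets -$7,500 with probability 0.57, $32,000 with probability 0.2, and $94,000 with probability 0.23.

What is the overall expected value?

EV(A) = 0.2 × 110000 + 0.34 × 32000 + 0.46 × 111000 = 22000 + 10880 + 51060 = 83940
EV(B) = 0.57 × (-7500) + 0.2 × 32000 + 0.23 × 94000 = -4275 + 6400 + 21620 = 23745
Overall = 0.05 × 83940 + 0.95 × 23745 = 4197 + 22557.75 = 26754.75

$26,754.75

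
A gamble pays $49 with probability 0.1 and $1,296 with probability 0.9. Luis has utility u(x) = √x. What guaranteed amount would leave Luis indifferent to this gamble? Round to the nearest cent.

$1,095.61

E[u] = 0.1·√49 + 0.9·√1296 = 0.1·7 + 0.9·36 = 33.1
CE = (33.1)² = 1095.61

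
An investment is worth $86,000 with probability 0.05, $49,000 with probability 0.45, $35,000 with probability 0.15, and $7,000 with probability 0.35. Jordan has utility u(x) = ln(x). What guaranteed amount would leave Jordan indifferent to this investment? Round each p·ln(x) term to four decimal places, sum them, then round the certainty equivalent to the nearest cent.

$24,250.68

E[u] = 0.05·ln(86000) + 0.45·ln(49000) + 0.15·ln(35000) + 0.35·ln(7000) = 0.5681 + 4.8598 + 1.5695 + 3.0988 = 10.0962
CE = e^10.0962 ≈ 24250.68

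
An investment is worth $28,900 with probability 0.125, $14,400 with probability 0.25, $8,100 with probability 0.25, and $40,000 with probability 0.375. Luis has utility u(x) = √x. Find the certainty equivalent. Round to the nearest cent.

$22,126.56

E[u] = 0.125·√28900 + 0.25·√14400 + 0.25·√8100 + 0.375·√40000 = 0.125·170 + 0.25·120 + 0.25·90 + 0.375·200 = 148.75
CE = (148.75)² = 22126.5625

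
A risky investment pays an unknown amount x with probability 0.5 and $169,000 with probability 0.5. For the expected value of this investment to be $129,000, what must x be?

0.5·x + 0.5·169000 = 129000
0.5·x = 129000 − 84500 = 44500
x = 44500 / 0.5 = 89000

x = $89,000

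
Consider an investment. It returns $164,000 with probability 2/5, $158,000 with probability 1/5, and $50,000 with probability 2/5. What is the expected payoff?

$117,200

EV = 2/5 × 164000 + 1/5 × 158000 + 2/5 × 50000 = 65600 + 31600 + 20000 = 117200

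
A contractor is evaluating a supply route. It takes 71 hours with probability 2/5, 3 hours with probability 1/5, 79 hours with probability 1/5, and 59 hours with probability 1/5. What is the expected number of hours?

EV = 2/5 × 71 + 1/5 × 3 + 1/5 × 79 + 1/5 × 59 = 28.4 + 0.6 + 15.8 + 11.8 = 56.6

56.6 hours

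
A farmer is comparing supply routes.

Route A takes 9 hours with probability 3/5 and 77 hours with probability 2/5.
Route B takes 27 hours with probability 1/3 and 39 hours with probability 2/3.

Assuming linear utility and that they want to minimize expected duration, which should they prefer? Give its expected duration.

Route B (35 hours)

Route A = 3/5 × 9 + 2/5 × 77 = 5.4 + 30.8 = 36.2
Route B = 1/3 × 27 + 2/3 × 39 = 9 + 26 = 35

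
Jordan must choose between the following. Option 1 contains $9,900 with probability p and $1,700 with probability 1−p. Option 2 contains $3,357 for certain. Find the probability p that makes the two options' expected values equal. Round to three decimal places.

p·9900 + (1−p)·1700 = 3357
8200p + 1700 = 3357
p = (3357 − 1700) / 8200

p = 0.202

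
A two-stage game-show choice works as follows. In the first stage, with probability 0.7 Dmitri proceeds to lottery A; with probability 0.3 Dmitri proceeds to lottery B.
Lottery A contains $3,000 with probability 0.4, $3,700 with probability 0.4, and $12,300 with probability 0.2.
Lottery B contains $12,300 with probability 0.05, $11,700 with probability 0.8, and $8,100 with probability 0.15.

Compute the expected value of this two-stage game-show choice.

EV(A) = 0.4 × 3000 + 0.4 × 3700 + 0.2 × 12300 = 1200 + 1480 + 2460 = 5140
EV(B) = 0.05 × 12300 + 0.8 × 11700 + 0.15 × 8100 = 615 + 9360 + 1215 = 11190
Overall = 0.7 × 5140 + 0.3 × 11190 = 3598 + 3357 = 6955

$6,955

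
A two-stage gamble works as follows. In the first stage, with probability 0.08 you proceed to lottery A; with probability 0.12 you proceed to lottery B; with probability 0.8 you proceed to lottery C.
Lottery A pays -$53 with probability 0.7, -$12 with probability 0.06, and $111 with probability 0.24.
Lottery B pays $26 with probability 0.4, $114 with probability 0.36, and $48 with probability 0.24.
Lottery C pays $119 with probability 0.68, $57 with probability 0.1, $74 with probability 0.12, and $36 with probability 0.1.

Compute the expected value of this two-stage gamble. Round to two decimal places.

EV(A) = 0.7 × (-53) + 0.06 × (-12) + 0.24 × 111 = -37.1 − 0.72 + 26.64 = -11.18
EV(B) = 0.4 × 26 + 0.36 × 114 + 0.24 × 48 = 10.4 + 41.04 + 11.52 = 62.96
EV(C) = 0.68 × 119 + 0.1 × 57 + 0.12 × 74 + 0.1 × 36 = 80.92 + 5.7 + 8.88 + 3.6 = 99.1
Overall = 0.08 × (-11.18) + 0.12 × 62.96 + 0.8 × 99.1 = -0.8944 + 7.5552 + 79.28 = 85.9408

$85.94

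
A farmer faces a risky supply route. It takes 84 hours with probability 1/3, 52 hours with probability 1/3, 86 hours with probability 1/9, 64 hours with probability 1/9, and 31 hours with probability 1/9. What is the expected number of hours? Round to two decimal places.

EV = 1/3 × 84 + 1/3 × 52 + 1/9 × 86 + 1/9 × 64 + 1/9 × 31 = 28 + 17.3333 + 9.5556 + 7.1111 + 3.4444 = 65.4444

65.44 hours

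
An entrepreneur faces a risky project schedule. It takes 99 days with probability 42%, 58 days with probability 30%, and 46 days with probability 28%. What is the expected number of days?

EV = 0.42 × 99 + 0.3 × 58 + 0.28 × 46 = 41.58 + 17.4 + 12.88 = 71.86

71.86 days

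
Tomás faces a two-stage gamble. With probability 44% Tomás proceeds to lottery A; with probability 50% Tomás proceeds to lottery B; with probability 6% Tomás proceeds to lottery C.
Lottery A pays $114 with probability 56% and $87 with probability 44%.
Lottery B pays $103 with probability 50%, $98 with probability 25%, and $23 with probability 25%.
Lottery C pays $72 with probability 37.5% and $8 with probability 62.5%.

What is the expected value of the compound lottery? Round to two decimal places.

EV(A) = 0.56 × 114 + 0.44 × 87 = 63.84 + 38.28 = 102.12
EV(B) = 0.5 × 103 + 0.25 × 98 + 0.25 × 23 = 51.5 + 24.5 + 5.75 = 81.75
EV(C) = 0.375 × 72 + 0.625 × 8 = 27 + 5 = 32
Overall = 0.44 × 102.12 + 0.5 × 81.75 + 0.06 × 32 = 44.9328 + 40.875 + 1.92 = 87.7278

$87.73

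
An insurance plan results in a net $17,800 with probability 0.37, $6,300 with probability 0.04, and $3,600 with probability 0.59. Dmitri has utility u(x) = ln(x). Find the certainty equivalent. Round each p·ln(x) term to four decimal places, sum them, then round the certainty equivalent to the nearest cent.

E[u] = 0.37·ln(17800) + 0.04·ln(6300) + 0.59·ln(3600) = 3.6212 + 0.3499 + 4.8313 = 8.8024
CE = e^8.8024 ≈ 6650.19

$6,650.19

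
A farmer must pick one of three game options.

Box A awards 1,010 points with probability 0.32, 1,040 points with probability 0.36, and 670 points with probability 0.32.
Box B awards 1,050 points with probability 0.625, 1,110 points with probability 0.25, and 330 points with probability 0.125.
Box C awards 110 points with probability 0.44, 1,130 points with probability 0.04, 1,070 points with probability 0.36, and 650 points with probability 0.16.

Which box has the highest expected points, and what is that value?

Box B (975 points)

Box A = 0.32 × 1010 + 0.36 × 1040 + 0.32 × 670 = 323.2 + 374.4 + 214.4 = 912
Box B = 0.625 × 1050 + 0.25 × 1110 + 0.125 × 330 = 656.25 + 277.5 + 41.25 = 975
Box C = 0.44 × 110 + 0.04 × 1130 + 0.36 × 1070 + 0.16 × 650 = 48.4 + 45.2 + 385.2 + 104 = 582.8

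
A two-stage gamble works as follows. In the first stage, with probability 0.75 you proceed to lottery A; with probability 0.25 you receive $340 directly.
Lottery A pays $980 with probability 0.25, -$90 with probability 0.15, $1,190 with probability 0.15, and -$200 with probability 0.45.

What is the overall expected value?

$325

EV(A) = 0.25 × 980 + 0.15 × (-90) + 0.15 × 1190 + 0.45 × (-200) = 245 − 13.5 + 178.5 − 90 = 320
Branch B: 340 (certain)
Overall = 0.75 × 320 + 0.25 × 340 = 240 + 85 = 325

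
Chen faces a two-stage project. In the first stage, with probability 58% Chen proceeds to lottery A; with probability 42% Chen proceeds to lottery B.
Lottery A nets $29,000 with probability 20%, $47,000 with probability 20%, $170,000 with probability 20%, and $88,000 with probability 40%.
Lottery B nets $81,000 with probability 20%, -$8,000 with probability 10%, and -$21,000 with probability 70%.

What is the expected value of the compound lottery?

EV(A) = 0.2 × 29000 + 0.2 × 47000 + 0.2 × 170000 + 0.4 × 88000 = 5800 + 9400 + 34000 + 35200 = 84400
EV(B) = 0.2 × 81000 + 0.1 × (-8000) + 0.7 × (-21000) = 16200 − 800 − 14700 = 700
Overall = 0.58 × 84400 + 0.42 × 700 = 48952 + 294 = 49246

$49,246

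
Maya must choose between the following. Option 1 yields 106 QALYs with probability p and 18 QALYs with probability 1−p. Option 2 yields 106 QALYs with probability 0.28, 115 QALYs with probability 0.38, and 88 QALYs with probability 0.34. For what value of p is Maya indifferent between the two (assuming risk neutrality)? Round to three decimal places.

p = 0.969

EV(Option 2) = 0.28 × 106 + 0.38 × 115 + 0.34 × 88 = 29.68 + 43.7 + 29.92 = 103.3
p·106 + (1−p)·18 = 103.3
88p + 18 = 103.3
p = (103.3 − 18) / 88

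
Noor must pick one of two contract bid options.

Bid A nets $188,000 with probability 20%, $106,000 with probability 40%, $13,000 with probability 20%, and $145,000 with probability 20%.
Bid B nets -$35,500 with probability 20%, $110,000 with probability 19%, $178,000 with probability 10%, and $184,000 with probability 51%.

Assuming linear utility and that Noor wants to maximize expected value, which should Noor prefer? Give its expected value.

Bid A = 0.2 × 188000 + 0.4 × 106000 + 0.2 × 13000 + 0.2 × 145000 = 37600 + 42400 + 2600 + 29000 = 111600
Bid B = 0.2 × (-35500) + 0.19 × 110000 + 0.1 × 178000 + 0.51 × 184000 = -7100 + 20900 + 17800 + 93840 = 125440

Bid B ($125,440)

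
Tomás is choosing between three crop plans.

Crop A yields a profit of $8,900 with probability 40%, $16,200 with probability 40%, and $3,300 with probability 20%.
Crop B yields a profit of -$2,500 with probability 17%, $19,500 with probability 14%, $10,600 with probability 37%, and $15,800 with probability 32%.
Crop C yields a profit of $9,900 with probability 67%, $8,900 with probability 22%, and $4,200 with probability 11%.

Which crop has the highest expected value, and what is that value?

Crop B ($11,283)

Crop A = 0.4 × 8900 + 0.4 × 16200 + 0.2 × 3300 = 3560 + 6480 + 660 = 10700
Crop B = 0.17 × (-2500) + 0.14 × 19500 + 0.37 × 10600 + 0.32 × 15800 = -425 + 2730 + 3922 + 5056 = 11283
Crop C = 0.67 × 9900 + 0.22 × 8900 + 0.11 × 4200 = 6633 + 1958 + 462 = 9053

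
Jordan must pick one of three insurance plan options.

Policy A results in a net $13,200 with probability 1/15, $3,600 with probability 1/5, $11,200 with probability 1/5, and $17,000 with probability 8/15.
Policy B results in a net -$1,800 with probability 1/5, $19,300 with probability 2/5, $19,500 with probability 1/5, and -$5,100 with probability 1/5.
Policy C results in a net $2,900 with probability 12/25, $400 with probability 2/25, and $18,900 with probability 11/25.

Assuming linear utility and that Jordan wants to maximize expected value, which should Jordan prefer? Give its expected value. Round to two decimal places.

Policy A = 1/15 × 13200 + 1/5 × 3600 + 1/5 × 11200 + 8/15 × 17000 = 880 + 720 + 2240 + 9066.6667 = 12906.6667
Policy B = 1/5 × (-1800) + 2/5 × 19300 + 1/5 × 19500 + 1/5 × (-5100) = -360 + 7720 + 3900 − 1020 = 10240
Policy C = 12/25 × 2900 + 2/25 × 400 + 11/25 × 18900 = 1392 + 32 + 8316 = 9740

Policy A ($12,906.67)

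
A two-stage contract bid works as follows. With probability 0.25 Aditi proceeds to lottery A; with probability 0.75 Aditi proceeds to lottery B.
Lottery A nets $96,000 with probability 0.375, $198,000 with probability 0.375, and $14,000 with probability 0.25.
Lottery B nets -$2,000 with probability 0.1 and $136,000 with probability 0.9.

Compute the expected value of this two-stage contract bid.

$120,087.50

EV(A) = 0.375 × 96000 + 0.375 × 198000 + 0.25 × 14000 = 36000 + 74250 + 3500 = 113750
EV(B) = 0.1 × (-2000) + 0.9 × 136000 = -200 + 122400 = 122200
Overall = 0.25 × 113750 + 0.75 × 122200 = 28437.5 + 91650 = 120087.5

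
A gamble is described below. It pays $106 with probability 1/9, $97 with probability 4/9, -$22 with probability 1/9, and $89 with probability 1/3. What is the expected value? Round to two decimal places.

EV = 1/9 × 106 + 4/9 × 97 + 1/9 × (-22) + 1/3 × 89 = 11.7778 + 43.1111 − 2.4444 + 29.6667 = 82.1111

$82.11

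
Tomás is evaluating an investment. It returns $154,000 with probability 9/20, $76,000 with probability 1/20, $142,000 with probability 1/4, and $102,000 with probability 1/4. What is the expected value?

EV = 9/20 × 154000 + 1/20 × 76000 + 1/4 × 142000 + 1/4 × 102000 = 69300 + 3800 + 35500 + 25500 = 134100

$134,100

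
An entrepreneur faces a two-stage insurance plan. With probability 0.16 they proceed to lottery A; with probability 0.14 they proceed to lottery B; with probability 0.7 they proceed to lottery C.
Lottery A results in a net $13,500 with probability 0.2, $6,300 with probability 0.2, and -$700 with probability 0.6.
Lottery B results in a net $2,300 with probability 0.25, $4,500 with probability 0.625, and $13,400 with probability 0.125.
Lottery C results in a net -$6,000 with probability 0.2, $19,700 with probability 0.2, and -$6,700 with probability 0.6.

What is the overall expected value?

$379.15

EV(A) = 0.2 × 13500 + 0.2 × 6300 + 0.6 × (-700) = 2700 + 1260 − 420 = 3540
EV(B) = 0.25 × 2300 + 0.625 × 4500 + 0.125 × 13400 = 575 + 2812.5 + 1675 = 5062.5
EV(C) = 0.2 × (-6000) + 0.2 × 19700 + 0.6 × (-6700) = -1200 + 3940 − 4020 = -1280
Overall = 0.16 × 3540 + 0.14 × 5062.5 + 0.7 × (-1280) = 566.4 + 708.75 − 896 = 379.15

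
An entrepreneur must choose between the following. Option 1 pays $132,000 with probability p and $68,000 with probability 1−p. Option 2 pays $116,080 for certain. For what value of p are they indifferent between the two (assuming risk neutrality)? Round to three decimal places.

p·132000 + (1−p)·68000 = 116080
64000p + 68000 = 116080
p = (116080 − 68000) / 64000

p = 0.751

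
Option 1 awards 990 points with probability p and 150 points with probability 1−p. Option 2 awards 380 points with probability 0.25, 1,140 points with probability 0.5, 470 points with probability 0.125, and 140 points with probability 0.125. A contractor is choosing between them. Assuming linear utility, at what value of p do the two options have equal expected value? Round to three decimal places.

EV(Option 2) = 0.25 × 380 + 0.5 × 1140 + 0.125 × 470 + 0.125 × 140 = 95 + 570 + 58.75 + 17.5 = 741.25
p·990 + (1−p)·150 = 741.25
840p + 150 = 741.25
p = (741.25 − 150) / 840

p = 0.704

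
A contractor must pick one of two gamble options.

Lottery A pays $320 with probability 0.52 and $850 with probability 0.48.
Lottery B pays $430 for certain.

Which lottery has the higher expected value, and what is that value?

Lottery A = 0.52 × 320 + 0.48 × 850 = 166.4 + 408 = 574.4
Lottery B: 430 (certain)

Lottery A ($574.40)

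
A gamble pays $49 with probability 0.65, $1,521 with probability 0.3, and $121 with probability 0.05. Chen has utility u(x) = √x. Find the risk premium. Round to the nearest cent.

$211.96

E[u] = 0.65·√49 + 0.3·√1521 + 0.05·√121 = 0.65·7 + 0.3·39 + 0.05·11 = 16.8
CE = (16.8)² = 282.24
Risk premium = EV − CE = 494.2 − 282.24 = 211.96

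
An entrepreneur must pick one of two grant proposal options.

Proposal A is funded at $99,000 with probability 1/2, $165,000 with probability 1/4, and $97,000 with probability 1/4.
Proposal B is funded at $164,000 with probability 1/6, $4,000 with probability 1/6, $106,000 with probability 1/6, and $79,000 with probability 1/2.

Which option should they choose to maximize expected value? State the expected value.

Proposal A = 1/2 × 99000 + 1/4 × 165000 + 1/4 × 97000 = 49500 + 41250 + 24250 = 115000
Proposal B = 1/6 × 164000 + 1/6 × 4000 + 1/6 × 106000 + 1/2 × 79000 = 27333.3333 + 666.6667 + 17666.6667 + 39500 = 85166.6667

Proposal A ($115,000)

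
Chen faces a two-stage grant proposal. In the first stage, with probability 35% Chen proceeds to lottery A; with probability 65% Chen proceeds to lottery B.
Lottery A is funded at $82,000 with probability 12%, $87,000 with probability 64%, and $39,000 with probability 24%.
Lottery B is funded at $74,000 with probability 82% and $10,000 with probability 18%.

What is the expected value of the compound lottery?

$66,820

EV(A) = 0.12 × 82000 + 0.64 × 87000 + 0.24 × 39000 = 9840 + 55680 + 9360 = 74880
EV(B) = 0.82 × 74000 + 0.18 × 10000 = 60680 + 1800 = 62480
Overall = 0.35 × 74880 + 0.65 × 62480 = 26208 + 40612 = 66820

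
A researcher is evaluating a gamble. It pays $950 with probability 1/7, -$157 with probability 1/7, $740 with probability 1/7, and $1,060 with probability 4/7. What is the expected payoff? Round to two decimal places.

EV = 1/7 × 950 + 1/7 × (-157) + 1/7 × 740 + 4/7 × 1060 = 135.7143 − 22.4286 + 105.7143 + 605.7143 = 824.7143

$824.71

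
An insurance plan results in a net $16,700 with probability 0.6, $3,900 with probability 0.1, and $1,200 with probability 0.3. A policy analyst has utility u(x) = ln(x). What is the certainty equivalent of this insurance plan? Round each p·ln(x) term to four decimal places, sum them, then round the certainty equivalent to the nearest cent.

$6,553.80

E[u] = 0.6·ln(16700) + 0.1·ln(3900) + 0.3·ln(1200) = 5.8339 + 0.8269 + 2.1270 = 8.7878
CE = e^8.7878 ≈ 6553.80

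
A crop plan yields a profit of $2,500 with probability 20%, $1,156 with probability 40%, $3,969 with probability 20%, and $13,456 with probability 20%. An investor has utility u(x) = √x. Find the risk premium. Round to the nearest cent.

E[u] = 0.2·√2500 + 0.4·√1156 + 0.2·√3969 + 0.2·√13456 = 0.2·50 + 0.4·34 + 0.2·63 + 0.2·116 = 59.4
CE = (59.4)² = 3528.36
Risk premium = EV − CE = 4447.4 − 3528.36 = 919.04

$919.04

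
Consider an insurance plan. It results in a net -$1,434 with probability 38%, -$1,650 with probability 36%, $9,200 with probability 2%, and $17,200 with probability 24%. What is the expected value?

$3,173.08

EV = 0.38 × (-1434) + 0.36 × (-1650) + 0.02 × 9200 + 0.24 × 17200 = -544.92 − 594 + 184 + 4128 = 3173.08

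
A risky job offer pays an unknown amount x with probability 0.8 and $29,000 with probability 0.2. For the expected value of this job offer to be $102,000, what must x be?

0.8·x + 0.2·29000 = 102000
0.8·x = 102000 − 5800 = 96200
x = 96200 / 0.8 = 120250

x = $120,250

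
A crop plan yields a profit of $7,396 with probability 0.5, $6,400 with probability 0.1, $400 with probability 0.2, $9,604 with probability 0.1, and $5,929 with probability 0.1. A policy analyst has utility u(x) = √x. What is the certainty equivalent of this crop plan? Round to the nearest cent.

$5,256.25

E[u] = 0.5·√7396 + 0.1·√6400 + 0.2·√400 + 0.1·√9604 + 0.1·√5929 = 0.5·86 + 0.1·80 + 0.2·20 + 0.1·98 + 0.1·77 = 72.5
CE = (72.5)² = 5256.25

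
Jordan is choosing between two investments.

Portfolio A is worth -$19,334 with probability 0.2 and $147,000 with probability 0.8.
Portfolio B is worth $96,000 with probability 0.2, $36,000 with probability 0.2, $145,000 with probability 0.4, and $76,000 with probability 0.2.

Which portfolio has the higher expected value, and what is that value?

Portfolio A = 0.2 × (-19334) + 0.8 × 147000 = -3866.8 + 117600 = 113733.2
Portfolio B = 0.2 × 96000 + 0.2 × 36000 + 0.4 × 145000 + 0.2 × 76000 = 19200 + 7200 + 58000 + 15200 = 99600

Portfolio A ($113,733.20)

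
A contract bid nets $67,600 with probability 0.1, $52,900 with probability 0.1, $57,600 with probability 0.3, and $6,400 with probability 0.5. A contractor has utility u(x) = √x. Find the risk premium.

E[u] = 0.1·√67600 + 0.1·√52900 + 0.3·√57600 + 0.5·√6400 = 0.1·260 + 0.1·230 + 0.3·240 + 0.5·80 = 161
CE = (161)² = 25921
Risk premium = EV − CE = 32530 − 25921 = 6609

$6,609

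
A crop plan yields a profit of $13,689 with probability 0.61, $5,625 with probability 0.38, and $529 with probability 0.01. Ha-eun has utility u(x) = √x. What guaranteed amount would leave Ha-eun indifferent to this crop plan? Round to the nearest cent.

$10,020.01

E[u] = 0.61·√13689 + 0.38·√5625 + 0.01·√529 = 0.61·117 + 0.38·75 + 0.01·23 = 100.1
CE = (100.1)² = 10020.01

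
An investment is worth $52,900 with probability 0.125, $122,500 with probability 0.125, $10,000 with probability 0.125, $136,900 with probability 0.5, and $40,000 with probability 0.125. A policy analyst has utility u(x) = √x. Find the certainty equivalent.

E[u] = 0.125·√52900 + 0.125·√122500 + 0.125·√10000 + 0.5·√136900 + 0.125·√40000 = 0.125·230 + 0.125·350 + 0.125·100 + 0.5·370 + 0.125·200 = 295
CE = (295)² = 87025

$87,025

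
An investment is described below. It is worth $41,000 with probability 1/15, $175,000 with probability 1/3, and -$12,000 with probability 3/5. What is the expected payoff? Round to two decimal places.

EV = 1/15 × 41000 + 1/3 × 175000 + 3/5 × (-12000) = 2733.3333 + 58333.3333 − 7200 = 53866.6667

$53,866.67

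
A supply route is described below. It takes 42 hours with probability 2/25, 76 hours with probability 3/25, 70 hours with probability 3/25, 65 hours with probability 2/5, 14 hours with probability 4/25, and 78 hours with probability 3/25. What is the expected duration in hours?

EV = 2/25 × 42 + 3/25 × 76 + 3/25 × 70 + 2/5 × 65 + 4/25 × 14 + 3/25 × 78 = 3.36 + 9.12 + 8.4 + 26 + 2.24 + 9.36 = 58.48

58.48 hours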